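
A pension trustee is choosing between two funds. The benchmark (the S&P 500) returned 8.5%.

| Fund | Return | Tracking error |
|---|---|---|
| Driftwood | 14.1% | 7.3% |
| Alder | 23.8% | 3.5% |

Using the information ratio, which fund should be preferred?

Driftwood: IR = (14.1% − 8.5%) / 7.3% = 0.767
Alder: IR = (23.8% − 8.5%) / 3.5% = 4.371
Highest: Alder (4.371).

Alder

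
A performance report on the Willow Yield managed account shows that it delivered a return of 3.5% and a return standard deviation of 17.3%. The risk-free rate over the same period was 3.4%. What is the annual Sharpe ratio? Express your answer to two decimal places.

0.01

Sharpe = (Rp − Rf) / σp = (3.5% − 3.4%) / 17.3% = 0.10% / 17.3% = 0.0058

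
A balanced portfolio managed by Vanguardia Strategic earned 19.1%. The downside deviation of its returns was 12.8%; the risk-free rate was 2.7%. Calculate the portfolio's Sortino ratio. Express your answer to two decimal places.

1.28

Sortino = (Rp − Rf) / σd = (19.1% − 2.7%) / 12.8% = 16.40% / 12.8% = 1.2813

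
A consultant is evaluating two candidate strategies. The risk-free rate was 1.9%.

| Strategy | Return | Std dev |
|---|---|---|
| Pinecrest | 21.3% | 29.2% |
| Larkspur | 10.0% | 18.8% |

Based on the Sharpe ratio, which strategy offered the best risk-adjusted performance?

Pinecrest

Pinecrest: Sharpe ratio = (21.3% − 1.9%) / 29.2% = 0.664
Larkspur: Sharpe ratio = (10.0% − 1.9%) / 18.8% = 0.431
Highest: Pinecrest (0.664).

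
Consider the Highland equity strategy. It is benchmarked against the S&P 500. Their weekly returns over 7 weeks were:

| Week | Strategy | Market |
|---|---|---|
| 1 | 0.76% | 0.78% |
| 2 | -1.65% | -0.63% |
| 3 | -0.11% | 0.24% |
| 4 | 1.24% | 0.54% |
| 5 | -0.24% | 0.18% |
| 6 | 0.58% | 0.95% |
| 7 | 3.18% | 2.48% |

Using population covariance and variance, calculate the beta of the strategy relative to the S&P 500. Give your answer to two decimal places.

r̄p = 0.5371%,  r̄m = 0.6486%
Cov = Σ(rp − r̄p)(rm − r̄m) / 7 = 1.1759
Var(rm) = Σ(rm − r̄m)² / 7 = 0.7850
β = Cov / Var = 1.1759 / 0.7850 = 1.4980

1.50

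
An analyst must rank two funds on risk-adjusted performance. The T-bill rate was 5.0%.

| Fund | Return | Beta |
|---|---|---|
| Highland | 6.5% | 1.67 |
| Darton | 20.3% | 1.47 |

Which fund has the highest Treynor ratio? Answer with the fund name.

Darton

Highland: Treynor = (6.5% − 5.0%) / 1.67 = 0.898
Darton: Treynor = (20.3% − 5.0%) / 1.47 = 10.408
Highest: Darton (10.408).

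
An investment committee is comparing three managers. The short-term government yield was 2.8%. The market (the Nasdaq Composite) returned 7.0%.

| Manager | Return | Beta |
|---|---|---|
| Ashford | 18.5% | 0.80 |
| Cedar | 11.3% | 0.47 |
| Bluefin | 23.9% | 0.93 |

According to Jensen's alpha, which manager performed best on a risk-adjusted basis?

Ashford: α = 18.5% − [2.8% + 0.80 × (7.0% − 2.8%)] = 12.340
Cedar: α = 11.3% − [2.8% + 0.47 × (7.0% − 2.8%)] = 6.526
Bluefin: α = 23.9% − [2.8% + 0.93 × (7.0% − 2.8%)] = 17.194
Highest: Bluefin (17.194).

Bluefin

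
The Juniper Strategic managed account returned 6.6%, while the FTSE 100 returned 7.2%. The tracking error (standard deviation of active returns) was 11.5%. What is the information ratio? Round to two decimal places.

IR = (Rp − Rb) / TE = (6.6% − 7.2%) / 11.5% = -0.60% / 11.5% = -0.0522

-0.05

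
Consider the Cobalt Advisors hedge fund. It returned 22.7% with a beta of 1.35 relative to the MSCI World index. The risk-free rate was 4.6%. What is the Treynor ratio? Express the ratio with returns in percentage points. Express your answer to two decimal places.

Treynor = (Rp − Rf) / β = (22.7% − 4.6%) / 1.35 = 18.10 / 1.35 = 13.4074

13.41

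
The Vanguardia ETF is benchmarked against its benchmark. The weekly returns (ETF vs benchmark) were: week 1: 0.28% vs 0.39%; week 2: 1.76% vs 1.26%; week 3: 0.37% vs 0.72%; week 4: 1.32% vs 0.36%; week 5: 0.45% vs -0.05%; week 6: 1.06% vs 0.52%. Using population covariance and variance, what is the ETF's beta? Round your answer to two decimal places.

r̄p = 0.8733%,  r̄m = 0.5333%
Cov = Σ(rp − r̄p)(rm − r̄m) / 6 = 0.1337
Var(rm) = Σ(rm − r̄m)² / 6 = 0.1590
β = Cov / Var = 0.1337 / 0.1590 = 0.8409

0.84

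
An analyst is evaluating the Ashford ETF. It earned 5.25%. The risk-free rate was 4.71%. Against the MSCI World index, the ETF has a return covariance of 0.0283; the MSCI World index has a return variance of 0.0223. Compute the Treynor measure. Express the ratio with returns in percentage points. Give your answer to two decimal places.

β = Cov / Var = 0.0283 / 0.0223 = 1.2691
Treynor = (Rp − Rf) / β = (5.25% − 4.71%) / 1.2691 = 0.54 / 1.2691 = 0.4255

0.43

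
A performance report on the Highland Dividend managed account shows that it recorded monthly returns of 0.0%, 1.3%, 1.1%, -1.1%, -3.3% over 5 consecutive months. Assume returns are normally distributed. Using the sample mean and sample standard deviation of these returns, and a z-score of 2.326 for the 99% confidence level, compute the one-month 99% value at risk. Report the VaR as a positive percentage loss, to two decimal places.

Mean return μ = -2.00 / 5 = -0.4000%
Σ(r − μ)² = (0 − (-0.4000))² + (1.3 − (-0.4000))² + (1.1 − (-0.4000))² + … = 14.2000
σ = √[14.2000 / 4] = 1.8841%
VaR = −(μ − z·σ) = −(-0.4000 − 2.326 × 1.8841) = −(-4.7824) = 4.7824%

4.78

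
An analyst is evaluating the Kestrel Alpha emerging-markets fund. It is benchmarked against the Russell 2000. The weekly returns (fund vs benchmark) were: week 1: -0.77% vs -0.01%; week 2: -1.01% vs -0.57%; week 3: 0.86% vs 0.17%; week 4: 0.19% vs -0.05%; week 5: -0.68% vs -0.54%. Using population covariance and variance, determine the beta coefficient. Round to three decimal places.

1.798

r̄p = -0.2820%,  r̄m = -0.2000%
Cov = Σ(rp − r̄p)(rm − r̄m) / 5 = 0.1611
Var(rm) = Σ(rm − r̄m)² / 5 = 0.0896
β = Cov / Var = 0.1611 / 0.0896 = 1.7980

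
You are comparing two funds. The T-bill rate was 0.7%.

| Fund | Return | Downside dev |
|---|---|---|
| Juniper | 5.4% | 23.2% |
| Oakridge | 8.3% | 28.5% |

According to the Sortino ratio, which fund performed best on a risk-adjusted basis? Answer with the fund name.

Juniper: Sortino ratio = (5.4% − 0.7%) / 23.2% = 0.203
Oakridge: Sortino ratio = (8.3% − 0.7%) / 28.5% = 0.267
Highest: Oakridge (0.267).

Oakridge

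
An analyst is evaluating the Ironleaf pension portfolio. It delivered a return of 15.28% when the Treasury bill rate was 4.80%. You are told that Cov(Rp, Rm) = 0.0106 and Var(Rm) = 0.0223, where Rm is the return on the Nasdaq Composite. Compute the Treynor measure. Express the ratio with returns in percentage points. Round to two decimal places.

22.05

β = Cov / Var = 0.0106 / 0.0223 = 0.4753
Treynor = (Rp − Rf) / β = (15.28% − 4.80%) / 0.4753 = 10.48 / 0.4753 = 22.0492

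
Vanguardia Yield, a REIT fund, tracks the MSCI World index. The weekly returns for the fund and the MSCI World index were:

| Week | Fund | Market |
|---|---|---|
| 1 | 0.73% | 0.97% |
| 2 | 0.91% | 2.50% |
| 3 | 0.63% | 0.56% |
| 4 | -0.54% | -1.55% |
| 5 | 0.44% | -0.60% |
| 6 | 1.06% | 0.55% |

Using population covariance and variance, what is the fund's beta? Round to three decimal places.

r̄p = 0.5383%,  r̄m = 0.4050%
Cov = Σ(rp − r̄p)(rm − r̄m) / 6 = 0.5306
Var(rm) = Σ(rm − r̄m)² / 6 = 1.5976
β = Cov / Var = 0.5306 / 1.5976 = 0.3321

0.332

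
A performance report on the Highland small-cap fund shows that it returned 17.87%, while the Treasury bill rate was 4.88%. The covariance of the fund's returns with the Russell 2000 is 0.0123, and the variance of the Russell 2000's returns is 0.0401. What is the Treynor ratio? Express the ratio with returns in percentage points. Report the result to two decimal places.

β = Cov / Var = 0.0123 / 0.0401 = 0.3067
Treynor = (Rp − Rf) / β = (17.87% − 4.88%) / 0.3067 = 12.99 / 0.3067 = 42.3541

42.35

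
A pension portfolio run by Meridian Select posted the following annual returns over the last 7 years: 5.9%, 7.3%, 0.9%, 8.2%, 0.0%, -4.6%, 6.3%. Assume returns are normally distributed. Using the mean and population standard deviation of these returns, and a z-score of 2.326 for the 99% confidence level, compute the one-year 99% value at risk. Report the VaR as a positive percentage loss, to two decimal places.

Mean return μ = 24.00 / 7 = 3.4286%
Σ(r − μ)² = 134.7143; population σ = √(134.7143/7) = 4.3869%
VaR = −(μ − z·σ) = −(3.4286 − 2.326 × 4.3869) = −(-6.7753) = 6.7753%

6.78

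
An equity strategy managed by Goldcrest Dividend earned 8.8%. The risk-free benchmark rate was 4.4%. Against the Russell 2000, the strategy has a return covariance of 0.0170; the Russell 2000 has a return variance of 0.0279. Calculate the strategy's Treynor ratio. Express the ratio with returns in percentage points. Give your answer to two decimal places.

β = Cov / Var = 0.0170 / 0.0279 = 0.6093
Treynor = (Rp − Rf) / β = (8.8% − 4.4%) / 0.6093 = 4.40 / 0.6093 = 7.2214

7.22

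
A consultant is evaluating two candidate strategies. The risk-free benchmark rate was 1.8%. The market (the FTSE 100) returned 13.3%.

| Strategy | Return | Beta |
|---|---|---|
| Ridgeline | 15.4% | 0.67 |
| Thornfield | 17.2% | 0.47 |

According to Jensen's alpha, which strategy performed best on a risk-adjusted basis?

Ridgeline: α = 15.4% − [1.8% + 0.67 × (13.3% − 1.8%)] = 5.895
Thornfield: α = 17.2% − [1.8% + 0.47 × (13.3% − 1.8%)] = 9.995
Highest: Thornfield (9.995).

Thornfield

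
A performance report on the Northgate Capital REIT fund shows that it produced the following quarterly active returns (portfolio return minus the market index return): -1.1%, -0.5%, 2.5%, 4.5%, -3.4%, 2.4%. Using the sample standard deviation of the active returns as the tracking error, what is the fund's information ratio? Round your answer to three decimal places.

0.253

r̄ = (-1.1 − 0.5 + 2.5 + 4.5 − 3.4 + 2.4) / 6 = 0.7333%
Sample std dev = √[42.0533 / 5] = 2.9001%
IR = r̄ / tracking error = 0.7333 / 2.9001 = 0.2529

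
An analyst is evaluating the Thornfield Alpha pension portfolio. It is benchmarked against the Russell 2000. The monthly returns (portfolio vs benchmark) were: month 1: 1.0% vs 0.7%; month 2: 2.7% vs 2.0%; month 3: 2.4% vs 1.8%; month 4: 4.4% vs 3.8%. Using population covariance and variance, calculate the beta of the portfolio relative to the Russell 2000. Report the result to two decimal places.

r̄p = 2.6250%,  r̄m = 2.0750%
Cov = Σ(rp − r̄p)(rm − r̄m) / 4 = 1.3381
Var(rm) = Σ(rm − r̄m)² / 4 = 1.2369
β = Cov / Var = 1.3381 / 1.2369 = 1.0818

1.08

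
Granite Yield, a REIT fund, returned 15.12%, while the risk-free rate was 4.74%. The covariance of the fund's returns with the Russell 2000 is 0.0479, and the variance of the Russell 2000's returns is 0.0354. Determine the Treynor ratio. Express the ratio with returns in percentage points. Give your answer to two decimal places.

7.67

β = Cov / Var = 0.0479 / 0.0354 = 1.3531
Treynor = (Rp − Rf) / β = (15.12% − 4.74%) / 1.3531 = 10.38 / 1.3531 = 7.6713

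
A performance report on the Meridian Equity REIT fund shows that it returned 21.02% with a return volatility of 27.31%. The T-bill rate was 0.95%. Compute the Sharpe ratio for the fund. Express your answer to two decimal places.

Sharpe = (Rp − Rf) / σp = (21.02% − 0.95%) / 27.31% = 20.07% / 27.31% = 0.7349

0.73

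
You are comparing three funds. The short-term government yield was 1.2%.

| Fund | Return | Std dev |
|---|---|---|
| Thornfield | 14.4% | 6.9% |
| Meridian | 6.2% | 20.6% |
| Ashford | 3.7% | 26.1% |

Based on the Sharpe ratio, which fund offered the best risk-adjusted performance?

Thornfield

Thornfield: Sharpe ratio = (14.4% − 1.2%) / 6.9% = 1.913
Meridian: Sharpe ratio = (6.2% − 1.2%) / 20.6% = 0.243
Ashford: Sharpe ratio = (3.7% − 1.2%) / 26.1% = 0.096
Highest: Thornfield (1.913).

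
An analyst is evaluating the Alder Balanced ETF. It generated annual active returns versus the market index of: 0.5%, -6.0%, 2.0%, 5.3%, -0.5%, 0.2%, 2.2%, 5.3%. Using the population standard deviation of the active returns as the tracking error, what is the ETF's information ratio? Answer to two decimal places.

0.33

r̄ = (0.5 − 6 + 2 + 5.3 − 0.5 + 0.2 + 2.2 + 5.3) / 8 = 9.00 / 8 = 1.1250%
Σ(r − r̄)² = 91.4350; population σ = √(91.4350/8) = 3.3807%
IR = r̄ / tracking error = 1.1250 / 3.3807 = 0.3328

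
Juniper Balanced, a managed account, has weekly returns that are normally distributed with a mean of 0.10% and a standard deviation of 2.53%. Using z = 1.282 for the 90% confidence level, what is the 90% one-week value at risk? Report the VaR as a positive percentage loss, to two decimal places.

VaR (as % loss) = −(μ − z·σ) = −(0.10% − 1.282 × 2.53%) = −(-3.14346%) = 3.14346%

3.14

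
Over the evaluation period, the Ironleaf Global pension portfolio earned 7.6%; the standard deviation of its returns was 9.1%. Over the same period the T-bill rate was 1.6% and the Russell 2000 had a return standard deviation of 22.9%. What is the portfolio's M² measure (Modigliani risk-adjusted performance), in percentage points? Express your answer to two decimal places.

Sharpe = (Rp − Rf) / σp = (7.6% − 1.6%) / 9.1% = 0.6593
M² = Rf + Sharpe × σm = 1.6% + 0.6593 × 22.9% = 16.6980%

16.70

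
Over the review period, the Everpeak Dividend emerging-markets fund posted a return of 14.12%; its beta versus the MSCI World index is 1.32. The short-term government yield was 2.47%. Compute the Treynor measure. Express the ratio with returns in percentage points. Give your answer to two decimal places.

8.83

Treynor = (Rp − Rf) / β = (14.12% − 2.47%) / 1.32 = 11.65 / 1.32 = 8.8258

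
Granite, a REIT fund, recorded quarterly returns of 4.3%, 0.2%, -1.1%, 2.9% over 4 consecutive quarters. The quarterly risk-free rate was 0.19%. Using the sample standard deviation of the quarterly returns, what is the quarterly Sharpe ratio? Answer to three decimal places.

0.562

r̄ = (4.3 + 0.2 − 1.1 + 2.9) / 4 = 6.30 / 4 = 1.5750%
Σ(r − r̄)² = 18.2275; sample σ = √(18.2275/3) = 2.4649%
Sharpe = (r̄ − rf) / σ = (1.5750 − 0.19) / 2.4649 = 1.3850 / 2.4649 = 0.5619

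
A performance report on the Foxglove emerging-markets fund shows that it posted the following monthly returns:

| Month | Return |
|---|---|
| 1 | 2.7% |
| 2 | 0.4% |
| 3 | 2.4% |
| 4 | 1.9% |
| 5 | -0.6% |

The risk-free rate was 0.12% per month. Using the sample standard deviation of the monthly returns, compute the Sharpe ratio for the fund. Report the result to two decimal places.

0.88

r̄ = (2.7 + 0.4 + 2.4 + 1.9 − 0.6) / 5 = 1.3600%
Sample std dev = √[7.9320 / 4] = 1.4082%
Sharpe = (r̄ − rf) / σ = (1.3600 − 0.12) / 1.4082 = 1.2400 / 1.4082 = 0.8806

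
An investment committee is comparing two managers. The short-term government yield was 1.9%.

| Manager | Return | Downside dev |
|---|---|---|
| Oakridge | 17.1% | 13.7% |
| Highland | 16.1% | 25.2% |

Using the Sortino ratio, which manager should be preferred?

Oakridge: Sortino ratio = (17.1% − 1.9%) / 13.7% = 1.109
Highland: Sortino ratio = (16.1% − 1.9%) / 25.2% = 0.563
Highest: Oakridge (1.109).

Oakridge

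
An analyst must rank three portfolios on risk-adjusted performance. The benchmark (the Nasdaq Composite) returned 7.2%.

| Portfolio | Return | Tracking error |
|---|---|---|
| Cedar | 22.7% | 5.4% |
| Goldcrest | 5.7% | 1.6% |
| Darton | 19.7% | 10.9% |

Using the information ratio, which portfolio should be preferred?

Cedar

Cedar: IR = (22.7% − 7.2%) / 5.4% = 2.870
Goldcrest: IR = (5.7% − 7.2%) / 1.6% = -0.938
Darton: IR = (19.7% − 7.2%) / 10.9% = 1.147
Highest: Cedar (2.870).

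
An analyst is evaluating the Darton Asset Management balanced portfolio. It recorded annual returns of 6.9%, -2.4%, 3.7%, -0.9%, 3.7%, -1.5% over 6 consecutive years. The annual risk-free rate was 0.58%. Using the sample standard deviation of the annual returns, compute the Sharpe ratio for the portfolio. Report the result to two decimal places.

0.27

Mean return r̄ = 9.50 / 6 = 1.5833%
Σ(r − r̄)² = 68.7683; sample σ = √(68.7683/5) = 3.7086%
Sharpe = (r̄ − rf) / σ = (1.5833 − 0.58) / 3.7086 = 1.0033 / 3.7086 = 0.2705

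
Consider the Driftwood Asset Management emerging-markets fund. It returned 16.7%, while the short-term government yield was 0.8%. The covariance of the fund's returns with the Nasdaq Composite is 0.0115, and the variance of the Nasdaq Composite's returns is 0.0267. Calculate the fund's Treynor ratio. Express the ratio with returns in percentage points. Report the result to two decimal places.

β = Cov / Var = 0.0115 / 0.0267 = 0.4307
Treynor = (Rp − Rf) / β = (16.7% − 0.8%) / 0.4307 = 15.90 / 0.4307 = 36.9166

36.92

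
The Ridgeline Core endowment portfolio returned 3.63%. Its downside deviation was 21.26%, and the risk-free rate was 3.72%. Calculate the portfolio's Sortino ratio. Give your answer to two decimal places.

Sortino = (Rp − Rf) / σd = (3.63% − 3.72%) / 21.26% = -0.09% / 21.26% = -0.0042

0.00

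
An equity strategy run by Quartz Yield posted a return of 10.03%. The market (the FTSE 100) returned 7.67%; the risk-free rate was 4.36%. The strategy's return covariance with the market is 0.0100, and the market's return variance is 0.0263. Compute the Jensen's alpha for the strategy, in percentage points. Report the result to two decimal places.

4.41

β = Cov / Var = 0.0100 / 0.0263 = 0.3802
E[R] = Rf + β(Rm − Rf) = 4.36% + 0.3802 × (7.67% − 4.36%) = 5.6185%
α = Rp − E[R] = 10.03% − 5.6185% = 4.4115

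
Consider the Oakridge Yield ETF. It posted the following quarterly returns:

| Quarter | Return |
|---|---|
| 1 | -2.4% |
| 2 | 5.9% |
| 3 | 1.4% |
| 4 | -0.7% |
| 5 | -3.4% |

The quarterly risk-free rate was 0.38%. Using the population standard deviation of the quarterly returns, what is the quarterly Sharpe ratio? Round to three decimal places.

μ = (-2.4 + 5.9 + 1.4 − 0.7 − 3.4) / 5 = 0.80 / 5 = 0.1600%
Population σ = √[Σ(r − μ)² / 5] = √[54.4520 / 5] = √10.8904 = 3.3001%
Sharpe = (μ − rf) / σ = (0.1600 − 0.38) / 3.3001 = -0.2200 / 3.3001 = -0.0667

-0.067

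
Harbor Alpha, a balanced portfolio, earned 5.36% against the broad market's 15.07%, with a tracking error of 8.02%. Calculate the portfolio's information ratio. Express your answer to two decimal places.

IR = (Rp − Rb) / TE = (5.36% − 15.07%) / 8.02% = -9.71% / 8.02% = -1.2107

-1.21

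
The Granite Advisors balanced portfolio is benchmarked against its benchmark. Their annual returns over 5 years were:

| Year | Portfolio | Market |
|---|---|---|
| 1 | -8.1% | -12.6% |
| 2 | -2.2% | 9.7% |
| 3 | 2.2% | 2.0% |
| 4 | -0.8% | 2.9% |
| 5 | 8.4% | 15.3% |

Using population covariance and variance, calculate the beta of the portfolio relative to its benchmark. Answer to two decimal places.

r̄p = -0.1000%,  r̄m = 3.4600%
Cov = Σ(rp − r̄p)(rm − r̄m) / 5 = 42.6100
Var(rm) = Σ(rm − r̄m)² / 5 = 87.8984
β = Cov / Var = 42.6100 / 87.8984 = 0.4848

0.48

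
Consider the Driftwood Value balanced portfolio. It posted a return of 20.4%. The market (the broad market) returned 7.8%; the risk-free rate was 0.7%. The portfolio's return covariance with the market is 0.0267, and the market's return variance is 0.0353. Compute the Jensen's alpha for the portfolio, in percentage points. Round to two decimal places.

β = Cov / Var = 0.0267 / 0.0353 = 0.7564
E[R] = Rf + β(Rm − Rf) = 0.7% + 0.7564 × (7.8% − 0.7%) = 6.0704%
α = Rp − E[R] = 20.4% − 6.0704% = 14.3296

14.33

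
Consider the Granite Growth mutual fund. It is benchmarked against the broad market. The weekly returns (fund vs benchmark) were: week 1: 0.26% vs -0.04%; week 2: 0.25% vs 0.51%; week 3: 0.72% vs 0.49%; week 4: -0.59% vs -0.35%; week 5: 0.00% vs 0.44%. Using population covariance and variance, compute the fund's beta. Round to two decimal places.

0.91

r̄p = 0.1280%,  r̄m = 0.2100%
Cov = Σ(rp − r̄p)(rm − r̄m) / 5 = 0.1084
Var(rm) = Σ(rm − r̄m)² / 5 = 0.1195
β = Cov / Var = 0.1084 / 0.1195 = 0.9071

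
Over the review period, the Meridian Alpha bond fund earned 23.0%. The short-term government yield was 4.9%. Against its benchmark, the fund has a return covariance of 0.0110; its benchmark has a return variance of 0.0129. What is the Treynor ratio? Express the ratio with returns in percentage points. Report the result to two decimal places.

21.23

β = Cov / Var = 0.0110 / 0.0129 = 0.8527
Treynor = (Rp − Rf) / β = (23.0% − 4.9%) / 0.8527 = 18.10 / 0.8527 = 21.2267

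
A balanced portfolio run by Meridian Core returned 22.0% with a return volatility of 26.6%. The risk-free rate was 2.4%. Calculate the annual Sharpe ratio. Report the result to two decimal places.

Sharpe = (Rp − Rf) / σp = (22.0% − 2.4%) / 26.6% = 19.60% / 26.6% = 0.7368

0.74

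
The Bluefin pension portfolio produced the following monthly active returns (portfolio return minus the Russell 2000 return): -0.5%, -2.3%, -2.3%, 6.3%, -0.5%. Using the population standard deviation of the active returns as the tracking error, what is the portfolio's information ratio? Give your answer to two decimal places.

μ = (-0.5 − 2.3 − 2.3 + 6.3 − 0.5) / 5 = 0.70 / 5 = 0.1400%
Σ(r − μ)² = (-0.5 − 0.1400)² + (-2.3 − 0.1400)² + (-2.3 − 0.1400)² + … = 50.6720
σ = √[50.6720 / 5] = 3.1835%
IR = μ / tracking error = 0.1400 / 3.1835 = 0.0440

0.04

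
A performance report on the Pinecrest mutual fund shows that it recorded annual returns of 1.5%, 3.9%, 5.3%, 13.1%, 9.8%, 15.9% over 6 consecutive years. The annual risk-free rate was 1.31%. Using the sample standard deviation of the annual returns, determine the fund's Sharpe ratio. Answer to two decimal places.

r̄ = (1.5 + 3.9 + 5.3 + 13.1 + 9.8 + 15.9) / 6 = 8.2500%
Sample std dev = √[157.6350 / 5] = 5.6149%
Sharpe = (r̄ − rf) / σ = (8.2500 − 1.31) / 5.6149 = 6.9400 / 5.6149 = 1.2360

1.24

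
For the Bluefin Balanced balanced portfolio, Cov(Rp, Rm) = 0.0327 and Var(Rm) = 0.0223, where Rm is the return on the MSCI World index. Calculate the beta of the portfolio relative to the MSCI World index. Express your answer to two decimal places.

1.47

β = Cov(Rp, Rm) / Var(Rm) = 0.0327 / 0.0223 = 1.4664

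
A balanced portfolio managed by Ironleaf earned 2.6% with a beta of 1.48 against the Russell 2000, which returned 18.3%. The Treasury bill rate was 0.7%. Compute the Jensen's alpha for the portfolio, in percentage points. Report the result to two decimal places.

CAPM expected return = Rf + β(Rm − Rf) = 0.7% + 1.48 × (18.3% − 0.7%) = 0.7 + 1.48 × 17.60 = 26.7480%
Jensen's α = Rp − E[R] = 2.6% − 26.7480% = -24.1480

-24.15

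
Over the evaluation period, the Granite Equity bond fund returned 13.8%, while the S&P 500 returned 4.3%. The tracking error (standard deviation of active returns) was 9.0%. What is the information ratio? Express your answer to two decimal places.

1.06

IR = (Rp − Rb) / TE = (13.8% − 4.3%) / 9.0% = 9.50% / 9.0% = 1.0556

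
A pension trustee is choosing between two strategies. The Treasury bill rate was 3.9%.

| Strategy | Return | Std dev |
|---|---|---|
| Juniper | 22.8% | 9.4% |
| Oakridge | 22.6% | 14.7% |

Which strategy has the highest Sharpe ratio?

Juniper: Sharpe ratio = (22.8% − 3.9%) / 9.4% = 2.011
Oakridge: Sharpe ratio = (22.6% − 3.9%) / 14.7% = 1.272
Highest: Juniper (2.011).

Juniper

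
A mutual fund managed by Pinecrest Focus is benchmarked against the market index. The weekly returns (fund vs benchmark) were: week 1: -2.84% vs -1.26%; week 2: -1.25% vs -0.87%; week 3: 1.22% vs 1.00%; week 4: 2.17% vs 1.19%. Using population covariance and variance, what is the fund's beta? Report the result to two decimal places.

r̄p = -0.1750%,  r̄m = 0.0150%
Cov = Σ(rp − r̄p)(rm − r̄m) / 4 = 2.1197
Var(rm) = Σ(rm − r̄m)² / 4 = 1.1899
β = Cov / Var = 2.1197 / 1.1899 = 1.7814

1.78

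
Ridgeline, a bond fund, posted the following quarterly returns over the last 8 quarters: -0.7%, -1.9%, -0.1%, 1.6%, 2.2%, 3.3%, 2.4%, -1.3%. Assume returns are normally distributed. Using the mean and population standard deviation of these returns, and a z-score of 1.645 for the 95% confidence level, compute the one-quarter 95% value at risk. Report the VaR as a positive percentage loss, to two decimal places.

μ = (-0.7 − 1.9 − 0.1 + 1.6 + 2.2 + 3.3 + 2.4 − 1.3) / 8 = 5.50 / 8 = 0.6875%
Population std dev = √[26.0688 / 8] = 1.8052%
VaR = −(μ − z·σ) = −(0.6875 − 1.645 × 1.8052) = −(-2.2821) = 2.2821%

2.28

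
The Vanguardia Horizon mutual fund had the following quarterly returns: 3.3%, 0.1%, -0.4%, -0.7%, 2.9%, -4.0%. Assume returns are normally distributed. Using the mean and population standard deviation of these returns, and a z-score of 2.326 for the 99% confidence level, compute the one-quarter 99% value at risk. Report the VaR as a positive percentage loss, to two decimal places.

Mean return μ = 1.20 / 6 = 0.2000%
Σ(r − μ)² = (3.3 − 0.2000)² + (0.1 − 0.2000)² + … = 35.7200
σ = √[35.7200 / 6] = 2.4399%
VaR = −(μ − z·σ) = −(0.2000 − 2.326 × 2.4399) = −(-5.4752) = 5.4752%

5.48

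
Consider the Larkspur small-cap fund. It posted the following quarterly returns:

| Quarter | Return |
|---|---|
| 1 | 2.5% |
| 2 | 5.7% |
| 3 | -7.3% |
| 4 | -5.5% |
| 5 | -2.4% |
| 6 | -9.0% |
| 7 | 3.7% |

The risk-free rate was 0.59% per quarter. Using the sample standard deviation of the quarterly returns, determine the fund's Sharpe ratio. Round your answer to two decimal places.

-0.41

μ = (2.5 + 5.7 − 7.3 − 5.5 − 2.4 − 9 + 3.7) / 7 = -12.30 / 7 = -1.7571%
Σ(r − μ)² = 201.1171; sample σ = √(201.1171/6) = 5.7896%
Sharpe = (μ − rf) / σ = (-1.7571 − 0.59) / 5.7896 = -2.3471 / 5.7896 = -0.4054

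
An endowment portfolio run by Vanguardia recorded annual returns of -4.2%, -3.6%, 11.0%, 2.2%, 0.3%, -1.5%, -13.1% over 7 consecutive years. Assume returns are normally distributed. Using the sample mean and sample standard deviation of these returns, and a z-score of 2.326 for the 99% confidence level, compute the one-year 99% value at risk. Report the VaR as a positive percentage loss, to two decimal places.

18.23

μ = (-4.2 − 3.6 + 11 + 2.2 + 0.3 − 1.5 − 13.1) / 7 = -8.90 / 7 = -1.2714%
Sample std dev = √[319.0743 / 6] = 7.2924%
VaR = −(μ − z·σ) = −(-1.2714 − 2.326 × 7.2924) = −(-18.2335) = 18.2335%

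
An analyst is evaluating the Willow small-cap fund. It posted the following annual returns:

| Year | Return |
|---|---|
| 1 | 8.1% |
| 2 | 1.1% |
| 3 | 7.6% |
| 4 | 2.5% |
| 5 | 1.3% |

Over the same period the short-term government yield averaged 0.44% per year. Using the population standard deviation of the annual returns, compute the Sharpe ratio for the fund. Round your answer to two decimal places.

r̄ = (8.1 + 1.1 + 7.6 + 2.5 + 1.3) / 5 = 20.60 / 5 = 4.1200%
Population σ = √[Σ(r − r̄)² / 5] = √[47.6480 / 5] = √9.5296 = 3.0870%
Sharpe = (r̄ − rf) / σ = (4.1200 − 0.44) / 3.0870 = 3.6800 / 3.0870 = 1.1921

1.19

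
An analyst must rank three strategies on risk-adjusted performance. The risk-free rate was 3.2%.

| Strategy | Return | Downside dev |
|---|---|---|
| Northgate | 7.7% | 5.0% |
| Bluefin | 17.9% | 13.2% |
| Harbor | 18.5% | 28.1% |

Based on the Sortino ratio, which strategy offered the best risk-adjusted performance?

Northgate: Sortino ratio = (7.7% − 3.2%) / 5.0% = 0.900
Bluefin: Sortino ratio = (17.9% − 3.2%) / 13.2% = 1.114
Harbor: Sortino ratio = (18.5% − 3.2%) / 28.1% = 0.544
Highest: Bluefin (1.114).

Bluefin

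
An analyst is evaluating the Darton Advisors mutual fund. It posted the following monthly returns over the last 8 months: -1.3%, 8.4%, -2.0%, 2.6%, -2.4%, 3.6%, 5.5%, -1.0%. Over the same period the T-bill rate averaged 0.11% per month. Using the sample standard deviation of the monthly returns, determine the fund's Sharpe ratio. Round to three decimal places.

r̄ = (-1.3 + 8.4 − 2 + 2.6 − 2.4 + 3.6 + 5.5 − 1) / 8 = 1.6750%
Sample σ = √[Σ(r − r̄)² / 7] = √[110.5350 / 7] = √15.7907 = 3.9738%
Sharpe = (r̄ − rf) / σ = (1.6750 − 0.11) / 3.9738 = 1.5650 / 3.9738 = 0.3938

0.394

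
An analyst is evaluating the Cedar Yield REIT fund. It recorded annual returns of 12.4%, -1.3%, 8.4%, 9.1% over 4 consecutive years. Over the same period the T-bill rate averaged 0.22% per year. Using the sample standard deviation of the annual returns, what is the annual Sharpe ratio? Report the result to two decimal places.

1.18

μ = (12.4 − 1.3 + 8.4 + 9.1) / 4 = 7.1500%
Sample σ = √[Σ(r − μ)² / 3] = √[104.3300 / 3] = √34.7767 = 5.8972%
Sharpe = (μ − rf) / σ = (7.1500 − 0.22) / 5.8972 = 6.9300 / 5.8972 = 1.1751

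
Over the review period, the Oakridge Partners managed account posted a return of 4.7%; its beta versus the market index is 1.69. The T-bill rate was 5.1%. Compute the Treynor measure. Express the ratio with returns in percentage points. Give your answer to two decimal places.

Treynor = (Rp − Rf) / β = (4.7% − 5.1%) / 1.69 = -0.40 / 1.69 = -0.2367

-0.24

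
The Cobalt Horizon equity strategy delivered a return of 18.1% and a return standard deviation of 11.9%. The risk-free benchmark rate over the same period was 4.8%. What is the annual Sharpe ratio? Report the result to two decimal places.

Sharpe = (Rp − Rf) / σp = (18.1% − 4.8%) / 11.9% = 13.30% / 11.9% = 1.1176

1.12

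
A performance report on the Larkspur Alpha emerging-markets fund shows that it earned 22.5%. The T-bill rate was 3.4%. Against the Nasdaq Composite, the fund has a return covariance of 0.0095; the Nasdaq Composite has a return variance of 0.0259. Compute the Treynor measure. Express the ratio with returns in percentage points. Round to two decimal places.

β = Cov / Var = 0.0095 / 0.0259 = 0.3668
Treynor = (Rp − Rf) / β = (22.5% − 3.4%) / 0.3668 = 19.10 / 0.3668 = 52.0720

52.07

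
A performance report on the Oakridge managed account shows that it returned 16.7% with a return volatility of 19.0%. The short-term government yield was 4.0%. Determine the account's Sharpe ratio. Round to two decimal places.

Sharpe = (Rp − Rf) / σp = (16.7% − 4.0%) / 19.0% = 12.70% / 19.0% = 0.6684

0.67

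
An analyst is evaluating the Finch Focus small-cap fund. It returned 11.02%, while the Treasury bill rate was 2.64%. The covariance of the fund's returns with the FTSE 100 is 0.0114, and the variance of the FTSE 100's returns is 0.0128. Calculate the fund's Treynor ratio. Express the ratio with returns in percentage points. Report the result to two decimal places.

9.41

β = Cov / Var = 0.0114 / 0.0128 = 0.8906
Treynor = (Rp − Rf) / β = (11.02% − 2.64%) / 0.8906 = 8.38 / 0.8906 = 9.4094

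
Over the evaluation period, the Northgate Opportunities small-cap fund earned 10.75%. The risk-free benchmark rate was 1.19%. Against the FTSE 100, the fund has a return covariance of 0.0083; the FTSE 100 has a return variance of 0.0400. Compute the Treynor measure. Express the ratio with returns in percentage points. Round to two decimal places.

β = Cov / Var = 0.0083 / 0.0400 = 0.2075
Treynor = (Rp − Rf) / β = (10.75% − 1.19%) / 0.2075 = 9.56 / 0.2075 = 46.0723

46.07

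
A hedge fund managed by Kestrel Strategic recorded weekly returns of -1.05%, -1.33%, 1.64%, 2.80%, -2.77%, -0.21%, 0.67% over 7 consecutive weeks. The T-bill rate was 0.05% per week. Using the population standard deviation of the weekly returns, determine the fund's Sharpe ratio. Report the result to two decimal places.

-0.05

r̄ = (-1.05 − 1.33 + 1.64 + 2.8 − 2.77 − 0.21 + 0.67) / 7 = -0.0357%
Population σ = √[Σ(r − r̄)² / 7] = √[21.5580 / 7] = √3.0797 = 1.7549%
Sharpe = (r̄ − rf) / σ = (-0.0357 − 0.05) / 1.7549 = -0.0857 / 1.7549 = -0.0488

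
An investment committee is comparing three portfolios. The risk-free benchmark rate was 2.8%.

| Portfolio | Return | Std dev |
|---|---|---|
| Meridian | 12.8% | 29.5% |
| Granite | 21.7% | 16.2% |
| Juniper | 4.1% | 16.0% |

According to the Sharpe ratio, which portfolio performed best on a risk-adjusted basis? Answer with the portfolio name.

Meridian: Sharpe ratio = (12.8% − 2.8%) / 29.5% = 0.339
Granite: Sharpe ratio = (21.7% − 2.8%) / 16.2% = 1.167
Juniper: Sharpe ratio = (4.1% − 2.8%) / 16.0% = 0.081
Highest: Granite (1.167).

Granite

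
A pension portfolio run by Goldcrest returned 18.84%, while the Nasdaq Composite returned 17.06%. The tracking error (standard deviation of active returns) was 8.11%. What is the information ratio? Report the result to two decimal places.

0.22

IR = (Rp − Rb) / TE = (18.84% − 17.06%) / 8.11% = 1.78% / 8.11% = 0.2195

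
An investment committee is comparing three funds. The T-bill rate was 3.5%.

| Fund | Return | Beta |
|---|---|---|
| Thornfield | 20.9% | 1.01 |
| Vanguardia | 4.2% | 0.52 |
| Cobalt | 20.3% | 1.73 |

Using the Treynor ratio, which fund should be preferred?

Thornfield

Thornfield: Treynor = (20.9% − 3.5%) / 1.01 = 17.228
Vanguardia: Treynor = (4.2% − 3.5%) / 0.52 = 1.346
Cobalt: Treynor = (20.3% − 3.5%) / 1.73 = 9.711
Highest: Thornfield (17.228).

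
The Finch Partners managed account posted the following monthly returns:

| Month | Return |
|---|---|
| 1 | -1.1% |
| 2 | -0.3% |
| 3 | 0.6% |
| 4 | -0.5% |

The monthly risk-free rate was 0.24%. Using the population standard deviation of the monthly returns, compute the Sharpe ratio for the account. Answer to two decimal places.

-0.93

r̄ = (-1.1 − 0.3 + 0.6 − 0.5) / 4 = -1.30 / 4 = -0.3250%
Population σ = √[Σ(r − r̄)² / 4] = √[1.4875 / 4] = √0.3719 = 0.6098%
Sharpe = (r̄ − rf) / σ = (-0.3250 − 0.24) / 0.6098 = -0.5650 / 0.6098 = -0.9265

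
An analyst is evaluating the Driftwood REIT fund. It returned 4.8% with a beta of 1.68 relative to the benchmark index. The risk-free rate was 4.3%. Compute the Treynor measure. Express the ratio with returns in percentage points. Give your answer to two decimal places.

0.30

Treynor = (Rp − Rf) / β = (4.8% − 4.3%) / 1.68 = 0.50 / 1.68 = 0.2976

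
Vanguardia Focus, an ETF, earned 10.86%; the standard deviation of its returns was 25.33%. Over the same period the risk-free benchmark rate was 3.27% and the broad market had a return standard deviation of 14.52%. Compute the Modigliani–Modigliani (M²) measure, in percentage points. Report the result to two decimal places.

Sharpe = (Rp − Rf) / σp = (10.86% − 3.27%) / 25.33% = 0.2996
M² = Rf + Sharpe × σm = 3.27% + 0.2996 × 14.52% = 7.6202%

7.62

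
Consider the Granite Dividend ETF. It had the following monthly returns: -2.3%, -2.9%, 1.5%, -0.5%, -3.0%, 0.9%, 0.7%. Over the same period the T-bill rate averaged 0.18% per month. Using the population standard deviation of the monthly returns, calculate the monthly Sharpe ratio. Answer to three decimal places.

-0.553

r̄ = (-2.3 − 2.9 + 1.5 − 0.5 − 3 + 0.9 + 0.7) / 7 = -0.8000%
Σ(r − r̄)² = 22.0200; population σ = √(22.0200/7) = 1.7736%
Sharpe = (r̄ − rf) / σ = (-0.8000 − 0.18) / 1.7736 = -0.9800 / 1.7736 = -0.5525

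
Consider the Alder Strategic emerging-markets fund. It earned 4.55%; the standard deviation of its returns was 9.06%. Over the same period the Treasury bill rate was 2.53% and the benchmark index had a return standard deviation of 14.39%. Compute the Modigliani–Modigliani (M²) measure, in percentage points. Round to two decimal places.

Sharpe = (Rp − Rf) / σp = (4.55% − 2.53%) / 9.06% = 0.2230
M² = Rf + Sharpe × σm = 2.53% + 0.2230 × 14.39% = 5.7390%

5.74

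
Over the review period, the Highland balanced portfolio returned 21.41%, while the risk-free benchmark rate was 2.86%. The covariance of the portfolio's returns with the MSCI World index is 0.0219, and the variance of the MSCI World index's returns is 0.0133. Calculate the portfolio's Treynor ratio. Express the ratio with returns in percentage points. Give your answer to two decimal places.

β = Cov / Var = 0.0219 / 0.0133 = 1.6466
Treynor = (Rp − Rf) / β = (21.41% − 2.86%) / 1.6466 = 18.55 / 1.6466 = 11.2656

11.27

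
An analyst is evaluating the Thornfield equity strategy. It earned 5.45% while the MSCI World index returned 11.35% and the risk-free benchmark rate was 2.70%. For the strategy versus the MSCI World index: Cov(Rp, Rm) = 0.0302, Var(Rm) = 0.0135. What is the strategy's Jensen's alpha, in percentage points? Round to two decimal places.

-16.60

β = Cov / Var = 0.0302 / 0.0135 = 2.2370
E[R] = Rf + β(Rm − Rf) = 2.70% + 2.2370 × (11.35% − 2.70%) = 22.0501%
α = Rp − E[R] = 5.45% − 22.0501% = -16.6001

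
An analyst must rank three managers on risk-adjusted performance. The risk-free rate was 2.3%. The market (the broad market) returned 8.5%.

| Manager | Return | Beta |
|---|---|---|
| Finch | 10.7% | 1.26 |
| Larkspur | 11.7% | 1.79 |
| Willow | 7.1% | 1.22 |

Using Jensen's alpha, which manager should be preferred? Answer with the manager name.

Finch

Finch: α = 10.7% − [2.3% + 1.26 × (8.5% − 2.3%)] = 0.588
Larkspur: α = 11.7% − [2.3% + 1.79 × (8.5% − 2.3%)] = -1.698
Willow: α = 7.1% − [2.3% + 1.22 × (8.5% − 2.3%)] = -2.764
Highest: Finch (0.588).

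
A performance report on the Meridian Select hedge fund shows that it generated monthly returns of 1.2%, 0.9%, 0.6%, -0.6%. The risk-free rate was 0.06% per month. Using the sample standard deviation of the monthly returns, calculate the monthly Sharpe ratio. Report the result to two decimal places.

0.59

r̄ = (1.2 + 0.9 + 0.6 − 0.6) / 4 = 0.5250%
Sample σ = √[Σ(r − r̄)² / 3] = √[1.8675 / 3] = √0.6225 = 0.7890%
Sharpe = (r̄ − rf) / σ = (0.5250 − 0.06) / 0.7890 = 0.4650 / 0.7890 = 0.5894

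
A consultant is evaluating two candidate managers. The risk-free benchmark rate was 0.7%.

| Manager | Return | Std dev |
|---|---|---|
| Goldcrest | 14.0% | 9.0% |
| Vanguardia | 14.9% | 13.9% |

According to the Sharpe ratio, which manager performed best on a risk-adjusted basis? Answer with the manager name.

Goldcrest

Goldcrest: Sharpe ratio = (14.0% − 0.7%) / 9.0% = 1.478
Vanguardia: Sharpe ratio = (14.9% − 0.7%) / 13.9% = 1.022
Highest: Goldcrest (1.478).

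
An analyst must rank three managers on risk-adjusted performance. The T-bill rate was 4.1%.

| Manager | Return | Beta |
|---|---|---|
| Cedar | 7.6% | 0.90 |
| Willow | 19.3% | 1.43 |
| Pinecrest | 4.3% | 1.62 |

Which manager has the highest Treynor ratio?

Willow

Cedar: Treynor = (7.6% − 4.1%) / 0.90 = 3.889
Willow: Treynor = (19.3% − 4.1%) / 1.43 = 10.629
Pinecrest: Treynor = (4.3% − 4.1%) / 1.62 = 0.123
Highest: Willow (10.629).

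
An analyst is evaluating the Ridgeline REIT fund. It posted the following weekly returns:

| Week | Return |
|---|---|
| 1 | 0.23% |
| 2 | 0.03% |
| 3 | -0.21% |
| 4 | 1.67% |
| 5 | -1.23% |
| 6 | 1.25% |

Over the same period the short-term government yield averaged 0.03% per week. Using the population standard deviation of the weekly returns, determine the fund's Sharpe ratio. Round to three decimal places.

0.273

r̄ = (0.23 + 0.03 − 0.21 + 1.67 − 1.23 + 1.25) / 6 = 1.740 / 6 = 0.2900%
Σ(r − r̄)² = 5.4576; population σ = √(5.4576/6) = 0.9537%
Sharpe = (r̄ − rf) / σ = (0.2900 − 0.03) / 0.9537 = 0.2600 / 0.9537 = 0.2726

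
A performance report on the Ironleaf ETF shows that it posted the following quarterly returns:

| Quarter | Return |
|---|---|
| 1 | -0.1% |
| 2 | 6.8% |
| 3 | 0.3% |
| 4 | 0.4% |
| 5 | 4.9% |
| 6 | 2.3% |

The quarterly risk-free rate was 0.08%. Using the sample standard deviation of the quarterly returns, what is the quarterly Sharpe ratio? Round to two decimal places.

0.83

r̄ = (-0.1 + 6.8 + 0.3 + 0.4 + 4.9 + 2.3) / 6 = 14.60 / 6 = 2.4333%
Σ(r − r̄)² = (-0.1 − 2.4333)² + (6.8 − 2.4333)² + … = 40.2733
σ = √[40.2733 / 5] = 2.8381%
Sharpe = (r̄ − rf) / σ = (2.4333 − 0.08) / 2.8381 = 2.3533 / 2.8381 = 0.8292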